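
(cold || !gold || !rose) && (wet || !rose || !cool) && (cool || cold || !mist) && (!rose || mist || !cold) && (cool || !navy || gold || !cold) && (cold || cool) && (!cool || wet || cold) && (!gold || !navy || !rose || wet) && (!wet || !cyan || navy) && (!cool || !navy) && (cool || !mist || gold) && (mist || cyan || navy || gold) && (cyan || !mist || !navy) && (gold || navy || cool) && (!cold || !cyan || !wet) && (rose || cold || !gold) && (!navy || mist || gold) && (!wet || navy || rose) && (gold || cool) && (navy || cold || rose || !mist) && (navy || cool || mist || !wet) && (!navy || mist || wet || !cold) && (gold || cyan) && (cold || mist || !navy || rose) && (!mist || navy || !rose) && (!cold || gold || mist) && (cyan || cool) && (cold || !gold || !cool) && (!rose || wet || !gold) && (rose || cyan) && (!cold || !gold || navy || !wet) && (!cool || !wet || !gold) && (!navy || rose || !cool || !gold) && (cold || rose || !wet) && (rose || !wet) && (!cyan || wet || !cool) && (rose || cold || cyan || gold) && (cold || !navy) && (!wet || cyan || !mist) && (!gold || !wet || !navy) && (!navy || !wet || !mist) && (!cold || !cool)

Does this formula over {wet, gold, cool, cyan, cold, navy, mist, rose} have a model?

Satisfiable

Suppose cold = true.
From the singleton clause (!cool), cool = false.
From the singleton clause (gold), gold = true.
From the singleton clause (cyan), cyan = true.
From the singleton clause (!wet), wet = false.
From the singleton clause (!rose), rose = false.
Suppose navy = false.
All clauses hold; mist can take either value.
A satisfying assignment: wet=false; gold=true; cool=false; cyan=true; cold=true; navy=false; mist=false; rose=false.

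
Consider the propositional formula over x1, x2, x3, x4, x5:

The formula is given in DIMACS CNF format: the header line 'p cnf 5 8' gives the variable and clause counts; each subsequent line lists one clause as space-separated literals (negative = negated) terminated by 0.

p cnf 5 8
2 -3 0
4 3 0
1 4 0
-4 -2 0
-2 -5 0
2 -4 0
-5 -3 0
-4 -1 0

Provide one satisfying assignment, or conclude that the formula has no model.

x1 ↦ True, x2 ↦ True, x3 ↦ True, x4 ↦ False, x5 ↦ False

Suppose x2 = True.
The clause (¬x4) is unit, so x4 = False.
The clause (x3) is unit, so x3 = True.
The clause (x1) is unit, so x1 = True.
The clause (¬x5) is unit, so x5 = False.
All clauses are satisfied.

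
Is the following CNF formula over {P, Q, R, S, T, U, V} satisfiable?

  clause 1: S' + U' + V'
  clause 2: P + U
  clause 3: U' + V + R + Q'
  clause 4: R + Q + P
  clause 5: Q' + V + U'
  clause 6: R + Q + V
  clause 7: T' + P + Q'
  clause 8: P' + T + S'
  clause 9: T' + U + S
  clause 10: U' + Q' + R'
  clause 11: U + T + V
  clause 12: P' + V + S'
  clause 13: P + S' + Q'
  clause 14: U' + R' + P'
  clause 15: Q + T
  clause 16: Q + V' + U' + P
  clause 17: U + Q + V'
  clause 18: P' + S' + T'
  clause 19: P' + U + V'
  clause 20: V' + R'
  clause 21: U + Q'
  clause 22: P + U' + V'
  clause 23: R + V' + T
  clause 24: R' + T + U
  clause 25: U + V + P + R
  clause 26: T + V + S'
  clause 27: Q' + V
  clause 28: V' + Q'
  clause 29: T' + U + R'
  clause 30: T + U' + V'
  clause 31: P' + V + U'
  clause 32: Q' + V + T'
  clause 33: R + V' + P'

Suppose P = 0.
Unit clause (U) forces U = 1.
Unit clause (V') forces V = 0.
Unit clause (Q') forces Q = 0.
Unit clause (R) forces R = 1.
Unit clause (T) forces T = 1.
No clause remains; S is free.
A satisfying assignment: P=0; Q=0; R=1; S=0; T=1; U=1; V=0.

Yes, satisfiable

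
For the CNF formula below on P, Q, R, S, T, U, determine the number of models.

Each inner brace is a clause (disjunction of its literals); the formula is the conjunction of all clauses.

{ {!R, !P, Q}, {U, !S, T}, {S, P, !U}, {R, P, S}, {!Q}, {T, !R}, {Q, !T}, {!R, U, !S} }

There are 2^6 = 64 truth assignments over (P, Q, R, S, T, U).
Split on Q. With Q = true, the clauses containing Q are satisfied and !Q drops from the rest; 0 of the 2^5 = 32 assignments to the other variables satisfy what remains.
With Q = false, by the same count on the reduced clause set, 4 assignments work.
Total: 0 + 4 = 4.

4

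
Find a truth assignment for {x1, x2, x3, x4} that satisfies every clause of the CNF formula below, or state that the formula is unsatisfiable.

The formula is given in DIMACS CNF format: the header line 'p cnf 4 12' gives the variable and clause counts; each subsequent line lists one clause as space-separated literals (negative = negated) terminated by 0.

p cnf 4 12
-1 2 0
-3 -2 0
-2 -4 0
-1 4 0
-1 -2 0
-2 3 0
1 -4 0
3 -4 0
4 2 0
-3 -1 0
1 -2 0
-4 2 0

Suppose x1 = False.
From the singleton clause (¬x4), x4 = False.
From the singleton clause (x2), x2 = True.
That conflicts with the unit clause (¬x2).
So x1 must be the other value — set x1 = True.
From the singleton clause (x2), x2 = True.
That conflicts with the unit clause (¬x2).
Both values of x1 lead to a conflict.

UNSATISFIABLE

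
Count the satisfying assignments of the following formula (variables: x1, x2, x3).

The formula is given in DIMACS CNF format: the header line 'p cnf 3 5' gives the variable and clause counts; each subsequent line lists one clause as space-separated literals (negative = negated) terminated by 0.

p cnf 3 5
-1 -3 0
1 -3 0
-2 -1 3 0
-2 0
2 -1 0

1

There are 2^3 = 8 truth assignments over (x1, x2, x3).
Check each against the 5 clauses (columns in the order x1, x2, x3):
  F F F  ✓ satisfies all
  F F T  ✗ fails (x1 ∨ ¬x3)
  F T F  ✗ fails (¬x2)
  F T T  ✗ fails (x1 ∨ ¬x3)
  T F F  ✗ fails (x2 ∨ ¬x1)
  T F T  ✗ fails (¬x1 ∨ ¬x3)
  T T F  ✗ fails (¬x2 ∨ ¬x1 ∨ x3)
  T T T  ✗ fails (¬x1 ∨ ¬x3)
1 of the 8 rows is a model.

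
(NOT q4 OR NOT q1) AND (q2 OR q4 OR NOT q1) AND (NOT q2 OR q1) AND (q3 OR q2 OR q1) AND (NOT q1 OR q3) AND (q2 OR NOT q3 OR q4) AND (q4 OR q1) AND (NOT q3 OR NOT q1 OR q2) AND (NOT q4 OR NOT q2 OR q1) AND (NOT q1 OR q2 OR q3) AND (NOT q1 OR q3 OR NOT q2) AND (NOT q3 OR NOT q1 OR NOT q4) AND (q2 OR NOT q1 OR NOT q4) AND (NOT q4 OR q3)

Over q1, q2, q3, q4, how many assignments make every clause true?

There are 2^4 = 16 truth assignments over (q1, q2, q3, q4).
Check each against the 14 clauses (columns in the order q1, q2, q3, q4):
  F F F F  ✗ fails (q3 OR q2 OR q1)
  F F F T  ✗ fails (q3 OR q2 OR q1)
  F F T F  ✗ fails (q2 OR NOT q3 OR q4)
  F F T T  ✓ satisfies all
  F T F F  ✗ fails (NOT q2 OR q1)
  F T F T  ✗ fails (NOT q2 OR q1)
  F T T F  ✗ fails (NOT q2 OR q1)
  F T T T  ✗ fails (NOT q2 OR q1)
  T F F F  ✗ fails (q2 OR q4 OR NOT q1)
  T F F T  ✗ fails (NOT q4 OR NOT q1)
  T F T F  ✗ fails (q2 OR q4 OR NOT q1)
  T F T T  ✗ fails (NOT q4 OR NOT q1)
  T T F F  ✗ fails (NOT q1 OR q3)
  T T F T  ✗ fails (NOT q4 OR NOT q1)
  T T T F  ✓ satisfies all
  T T T T  ✗ fails (NOT q4 OR NOT q1)
2 of the 16 rows are models.

2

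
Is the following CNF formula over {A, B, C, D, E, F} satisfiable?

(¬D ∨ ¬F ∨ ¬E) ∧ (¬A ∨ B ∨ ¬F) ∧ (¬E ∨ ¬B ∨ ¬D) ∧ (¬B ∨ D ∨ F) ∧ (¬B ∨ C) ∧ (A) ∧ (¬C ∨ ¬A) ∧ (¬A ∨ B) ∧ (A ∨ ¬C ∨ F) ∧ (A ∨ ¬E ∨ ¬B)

No, unsatisfiable

Unit clause (A) forces A = True.
Unit clause (¬C) forces C = False.
Unit clause (¬B) forces B = False.
But (B) is also a unit clause — contradiction.
No assignment satisfies every clause.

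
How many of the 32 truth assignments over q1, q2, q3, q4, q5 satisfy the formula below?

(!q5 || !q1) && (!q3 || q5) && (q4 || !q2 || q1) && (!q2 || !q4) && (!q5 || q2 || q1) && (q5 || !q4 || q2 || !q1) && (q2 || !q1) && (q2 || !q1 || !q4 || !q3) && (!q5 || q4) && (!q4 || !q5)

There are 2^5 = 32 truth assignments over (q1, q2, q3, q4, q5).
Split on q5. With q5 = true, the clauses containing q5 are satisfied and !q5 drops from the rest; 0 of the 2^4 = 16 assignments to the other variables satisfy what remains.
With q5 = false, by the same count on the reduced clause set, 3 assignments work.
(One model: q1=F, q2=F, q3=F, q4=F, q5=F.)
Total: 0 + 3 = 3.

3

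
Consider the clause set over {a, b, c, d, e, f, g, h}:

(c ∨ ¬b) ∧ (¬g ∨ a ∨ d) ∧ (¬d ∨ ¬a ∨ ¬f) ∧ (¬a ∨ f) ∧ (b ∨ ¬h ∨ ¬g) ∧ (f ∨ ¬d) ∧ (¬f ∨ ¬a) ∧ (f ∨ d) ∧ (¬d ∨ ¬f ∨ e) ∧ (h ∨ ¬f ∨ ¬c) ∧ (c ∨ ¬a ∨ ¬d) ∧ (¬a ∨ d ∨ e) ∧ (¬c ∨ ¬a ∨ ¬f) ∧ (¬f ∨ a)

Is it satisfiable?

Branch on c: set c = True.
Branch on a: set a = False.
Unit clause (¬f) forces f = False.
Unit clause (¬d) forces d = False.
Now (d) is unsatisfied and unit — conflict.
Backtrack on a: now try a = True.
Unit clause (f) forces f = True.
Now (¬f) is unsatisfied and unit — conflict.
Neither a = True nor a = False works.
Backtrack on c: now try c = False.
Unit clause (¬b) forces b = False.
Branch on a: set a = False.
Unit clause (¬f) forces f = False.
Unit clause (¬d) forces d = False.
Now (d) is unsatisfied and unit — conflict.
Backtrack on a: now try a = True.
Unit clause (f) forces f = True.
Now (¬f) is unsatisfied and unit — conflict.
Neither a = True nor a = False works.
Neither c = True nor c = False works.
No assignment satisfies every clause.

No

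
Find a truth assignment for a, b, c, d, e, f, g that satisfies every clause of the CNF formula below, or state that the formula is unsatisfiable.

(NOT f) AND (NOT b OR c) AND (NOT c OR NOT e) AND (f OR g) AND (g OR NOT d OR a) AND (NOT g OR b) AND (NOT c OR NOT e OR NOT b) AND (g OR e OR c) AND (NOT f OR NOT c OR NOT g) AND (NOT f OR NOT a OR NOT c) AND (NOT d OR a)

(NOT f) alone gives f = false.
(g) alone gives g = true.
(b) alone gives b = true.
(c) alone gives c = true.
(NOT e) alone gives e = false.
Case d = false:
No clause remains; a is free.

a=true,  b=true,  c=true,  d=false,  e=false,  f=false,  g=true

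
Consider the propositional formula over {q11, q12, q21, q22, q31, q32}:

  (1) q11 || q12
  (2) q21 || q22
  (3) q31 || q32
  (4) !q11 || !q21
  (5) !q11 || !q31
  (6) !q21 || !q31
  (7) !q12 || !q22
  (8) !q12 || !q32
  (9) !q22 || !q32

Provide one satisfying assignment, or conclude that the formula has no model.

UNSATISFIABLE

Case q11 = true:
Unit clause (!q21) forces q21 = false.
Unit clause (q22) forces q22 = true.
Unit clause (!q31) forces q31 = false.
Unit clause (q32) forces q32 = true.
That conflicts with the unit clause (!q32).
Undo q11 and try q11 = false.
Unit clause (q12) forces q12 = true.
Unit clause (!q22) forces q22 = false.
Unit clause (q21) forces q21 = true.
Unit clause (!q31) forces q31 = false.
Unit clause (q32) forces q32 = true.
That conflicts with the unit clause (!q32).
Both values of q11 lead to a conflict.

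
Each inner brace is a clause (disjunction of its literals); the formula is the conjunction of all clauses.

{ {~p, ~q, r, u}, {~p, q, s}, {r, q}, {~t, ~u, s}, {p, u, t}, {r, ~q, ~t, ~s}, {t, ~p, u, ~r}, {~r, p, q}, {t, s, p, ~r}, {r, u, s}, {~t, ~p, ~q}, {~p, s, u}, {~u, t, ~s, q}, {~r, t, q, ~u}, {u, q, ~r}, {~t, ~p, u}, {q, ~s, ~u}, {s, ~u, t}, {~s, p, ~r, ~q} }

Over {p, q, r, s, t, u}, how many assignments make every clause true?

There are 2^6 = 64 truth assignments over (p, q, r, s, t, u).
Split on r. With r = 1, the clauses containing r are satisfied and ~r drops from the rest; 2 of the 2^5 = 32 assignments to the other variables satisfy what remains.
With r = 0, by the same count on the reduced clause set, 2 assignments work.
(One model: p=F, q=T, r=F, s=T, t=F, u=T.)
Total: 2 + 2 = 4.

4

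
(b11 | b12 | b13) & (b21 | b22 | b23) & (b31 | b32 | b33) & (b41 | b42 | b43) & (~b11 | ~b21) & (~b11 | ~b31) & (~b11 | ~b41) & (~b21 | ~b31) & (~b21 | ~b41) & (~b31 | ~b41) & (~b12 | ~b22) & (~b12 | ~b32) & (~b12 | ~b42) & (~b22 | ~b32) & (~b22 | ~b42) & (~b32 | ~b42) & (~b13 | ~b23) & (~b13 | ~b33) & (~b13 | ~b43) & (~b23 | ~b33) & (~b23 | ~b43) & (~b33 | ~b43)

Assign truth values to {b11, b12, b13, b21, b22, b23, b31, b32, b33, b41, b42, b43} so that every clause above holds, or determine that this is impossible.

UNSATISFIABLE

Try b11 = 0.
Try b12 = 1.
Unit clause (~b22) forces b22 = 0.
Unit clause (~b32) forces b32 = 0.
Unit clause (~b42) forces b42 = 0.
Try b21 = 1.
Unit clause (~b31) forces b31 = 0.
Unit clause (b33) forces b33 = 1.
Unit clause (~b41) forces b41 = 0.
Unit clause (b43) forces b43 = 1.
Now (~b43) is unsatisfied and unit — conflict.
Backtrack on b21: now try b21 = 0.
Unit clause (b23) forces b23 = 1.
Unit clause (~b13) forces b13 = 0.
Unit clause (~b33) forces b33 = 0.
Unit clause (b31) forces b31 = 1.
Unit clause (~b41) forces b41 = 0.
Unit clause (b43) forces b43 = 1.
Now (~b43) is unsatisfied and unit — conflict.
Neither b21 = 1 nor b21 = 0 works.
Backtrack on b12: now try b12 = 0.
Unit clause (b13) forces b13 = 1.
Unit clause (~b23) forces b23 = 0.
Unit clause (~b33) forces b33 = 0.
Unit clause (~b43) forces b43 = 0.
Try b21 = 1.
Unit clause (~b31) forces b31 = 0.
Unit clause (b32) forces b32 = 1.
Unit clause (~b41) forces b41 = 0.
Unit clause (b42) forces b42 = 1.
Now (~b42) is unsatisfied and unit — conflict.
Backtrack on b21: now try b21 = 0.
Unit clause (b22) forces b22 = 1.
Unit clause (~b32) forces b32 = 0.
Unit clause (b31) forces b31 = 1.
Unit clause (~b41) forces b41 = 0.
Unit clause (b42) forces b42 = 1.
Now (~b42) is unsatisfied and unit — conflict.
Neither b21 = 1 nor b21 = 0 works.
Neither b12 = 1 nor b12 = 0 works.
Backtrack on b11: now try b11 = 1.
Unit clause (~b21) forces b21 = 0.
Unit clause (~b31) forces b31 = 0.
Unit clause (~b41) forces b41 = 0.
Try b22 = 1.
Unit clause (~b12) forces b12 = 0.
Unit clause (~b32) forces b32 = 0.
Unit clause (b33) forces b33 = 1.
Unit clause (~b42) forces b42 = 0.
Unit clause (b43) forces b43 = 1.
Now (~b43) is unsatisfied and unit — conflict.
Backtrack on b22: now try b22 = 0.
Unit clause (b23) forces b23 = 1.
Unit clause (~b13) forces b13 = 0.
Unit clause (~b33) forces b33 = 0.
Unit clause (b32) forces b32 = 1.
Unit clause (~b12) forces b12 = 0.
Unit clause (~b42) forces b42 = 0.
Unit clause (b43) forces b43 = 1.
Now (~b43) is unsatisfied and unit — conflict.
Neither b22 = 1 nor b22 = 0 works.
Neither b11 = 1 nor b11 = 0 works.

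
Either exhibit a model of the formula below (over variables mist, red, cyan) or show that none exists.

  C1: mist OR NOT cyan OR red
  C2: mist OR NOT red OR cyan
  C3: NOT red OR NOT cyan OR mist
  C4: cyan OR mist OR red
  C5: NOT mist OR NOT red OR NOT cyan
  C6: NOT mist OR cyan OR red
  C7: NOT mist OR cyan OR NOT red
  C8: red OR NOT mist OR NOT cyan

Branch on mist: set mist = true.
Branch on red: set red = false.
From the singleton clause (cyan), cyan = true.
Now (NOT cyan) is unsatisfied and unit — conflict.
Undo red and try red = true.
From the singleton clause (NOT cyan), cyan = false.
Now (cyan) is unsatisfied and unit — conflict.
Either choice for red ends in contradiction.
Undo mist and try mist = false.
Branch on cyan: set cyan = false.
From the singleton clause (NOT red), red = false.
Now (red) is unsatisfied and unit — conflict.
Undo cyan and try cyan = true.
From the singleton clause (red), red = true.
Now (NOT red) is unsatisfied and unit — conflict.
Either choice for cyan ends in contradiction.
Either choice for mist ends in contradiction.

UNSATISFIABLE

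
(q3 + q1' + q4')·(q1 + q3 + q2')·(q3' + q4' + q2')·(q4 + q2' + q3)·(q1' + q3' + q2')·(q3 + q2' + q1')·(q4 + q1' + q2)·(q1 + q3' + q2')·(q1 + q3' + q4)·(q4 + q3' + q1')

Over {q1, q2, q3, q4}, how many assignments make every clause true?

There are 2^4 = 16 truth assignments over (q1, q2, q3, q4).
Check each against the 10 clauses (columns in the order q1, q2, q3, q4):
  F F F F  ✓ satisfies all
  F F F T  ✓ satisfies all
  F F T F  ✗ fails (q1 + q3' + q4)
  F F T T  ✓ satisfies all
  F T F F  ✗ fails (q1 + q3 + q2')
  F T F T  ✗ fails (q1 + q3 + q2')
  F T T F  ✗ fails (q1 + q3' + q2')
  F T T T  ✗ fails (q3' + q4' + q2')
  T F F F  ✗ fails (q4 + q1' + q2)
  T F F T  ✗ fails (q3 + q1' + q4')
  T F T F  ✗ fails (q4 + q1' + q2)
  T F T T  ✓ satisfies all
  T T F F  ✗ fails (q4 + q2' + q3)
  T T F T  ✗ fails (q3 + q1' + q4')
  T T T F  ✗ fails (q1' + q3' + q2')
  T T T T  ✗ fails (q3' + q4' + q2')
4 of the 16 rows are models.

4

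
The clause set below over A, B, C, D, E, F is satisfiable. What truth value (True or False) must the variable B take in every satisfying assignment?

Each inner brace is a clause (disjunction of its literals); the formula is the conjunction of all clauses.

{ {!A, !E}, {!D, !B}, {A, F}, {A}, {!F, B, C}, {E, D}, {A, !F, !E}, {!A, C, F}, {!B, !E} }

False

Suppose B = true.
From the singleton clause (!D), D = false.
From the singleton clause (A), A = true.
From the singleton clause (!E), E = false.
That conflicts with the unit clause (E).
So every satisfying assignment has B = False.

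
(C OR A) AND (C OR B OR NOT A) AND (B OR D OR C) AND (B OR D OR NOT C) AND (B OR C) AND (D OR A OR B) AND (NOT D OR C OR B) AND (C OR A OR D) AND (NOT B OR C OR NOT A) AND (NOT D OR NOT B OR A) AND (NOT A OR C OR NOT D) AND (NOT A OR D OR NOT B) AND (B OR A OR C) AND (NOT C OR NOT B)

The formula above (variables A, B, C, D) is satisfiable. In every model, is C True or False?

True

Suppose C = false.
The clause (A) is unit, so A = true.
The clause (B) is unit, so B = true.
That conflicts with the unit clause (NOT B).
So every satisfying assignment has C = True.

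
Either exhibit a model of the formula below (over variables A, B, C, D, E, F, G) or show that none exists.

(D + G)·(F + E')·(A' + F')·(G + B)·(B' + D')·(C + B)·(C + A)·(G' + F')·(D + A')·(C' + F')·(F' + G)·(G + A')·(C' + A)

Case D = 1:
(B') alone gives B = 0.
(G) alone gives G = 1.
(C) alone gives C = 1.
(F') alone gives F = 0.
(E') alone gives E = 0.
(A) alone gives A = 1.
This assignment satisfies each clause.

A ↦ 1; B ↦ 0; C ↦ 1; D ↦ 1; E ↦ 0; F ↦ 0; G ↦ 1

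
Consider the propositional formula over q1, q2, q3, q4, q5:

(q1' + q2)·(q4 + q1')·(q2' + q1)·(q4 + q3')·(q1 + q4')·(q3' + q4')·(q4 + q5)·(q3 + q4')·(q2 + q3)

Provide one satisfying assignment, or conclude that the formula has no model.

Case q1 = 0:
(q2') alone gives q2 = 0.
(q4') alone gives q4 = 0.
(q3') alone gives q3 = 0.
That conflicts with the unit clause (q3).
So q1 must be the other value — set q1 = 1.
(q2) alone gives q2 = 1.
(q4) alone gives q4 = 1.
(q3') alone gives q3 = 0.
That conflicts with the unit clause (q3).
Either choice for q1 ends in contradiction.

UNSATISFIABLE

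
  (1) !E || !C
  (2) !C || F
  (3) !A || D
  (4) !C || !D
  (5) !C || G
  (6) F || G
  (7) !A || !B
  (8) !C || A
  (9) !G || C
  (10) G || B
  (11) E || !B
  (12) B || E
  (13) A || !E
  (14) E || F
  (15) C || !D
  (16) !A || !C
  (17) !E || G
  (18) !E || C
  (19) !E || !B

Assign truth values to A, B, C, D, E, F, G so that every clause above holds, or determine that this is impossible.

Try E = false.
The clause (!B) is unit, so B = false.
Now (B) is unsatisfied and unit — conflict.
So E must be the other value — set E = true.
The clause (!C) is unit, so C = false.
Now (C) is unsatisfied and unit — conflict.
Neither E = true nor E = false works.

UNSATISFIABLE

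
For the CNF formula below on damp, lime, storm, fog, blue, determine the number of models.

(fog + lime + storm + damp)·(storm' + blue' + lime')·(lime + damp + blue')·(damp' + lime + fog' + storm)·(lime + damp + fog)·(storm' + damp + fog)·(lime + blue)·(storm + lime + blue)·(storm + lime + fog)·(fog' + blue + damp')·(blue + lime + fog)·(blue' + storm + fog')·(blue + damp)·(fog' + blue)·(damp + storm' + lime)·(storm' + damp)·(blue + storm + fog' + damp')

There are 2^5 = 32 truth assignments over (damp, lime, storm, fog, blue).
Split on blue. With blue = 1, the clauses containing blue are satisfied and blue' drops from the rest; 4 of the 2^4 = 16 assignments to the other variables satisfy what remains.
With blue = 0, by the same count on the reduced clause set, 2 assignments work.
Total: 4 + 2 = 6.

6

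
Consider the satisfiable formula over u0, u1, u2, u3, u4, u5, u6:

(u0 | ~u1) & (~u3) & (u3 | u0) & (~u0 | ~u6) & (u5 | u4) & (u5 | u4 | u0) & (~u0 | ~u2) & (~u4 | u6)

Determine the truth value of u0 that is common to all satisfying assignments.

True

Suppose u0 = 0.
The clause (~u1) is unit, so u1 = 0.
The clause (~u3) is unit, so u3 = 0.
Now (u3) is unsatisfied and unit — conflict.
So every satisfying assignment has u0 = True.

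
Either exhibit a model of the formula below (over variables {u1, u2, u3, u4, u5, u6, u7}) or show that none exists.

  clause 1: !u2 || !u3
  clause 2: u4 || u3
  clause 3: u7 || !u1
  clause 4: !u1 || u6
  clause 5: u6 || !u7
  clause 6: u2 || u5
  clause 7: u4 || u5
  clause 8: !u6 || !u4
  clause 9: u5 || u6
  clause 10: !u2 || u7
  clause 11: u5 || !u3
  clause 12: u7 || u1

Suppose u2 = false.
The clause (u5) is unit, so u5 = true.
Suppose u4 = false.
The clause (u3) is unit, so u3 = true.
Suppose u7 = true.
The clause (u6) is unit, so u6 = true.
Every clause is now satisfied; u1 is unconstrained.

u1: true, u2: false, u3: true, u4: false, u5: true, u6: true, u7: true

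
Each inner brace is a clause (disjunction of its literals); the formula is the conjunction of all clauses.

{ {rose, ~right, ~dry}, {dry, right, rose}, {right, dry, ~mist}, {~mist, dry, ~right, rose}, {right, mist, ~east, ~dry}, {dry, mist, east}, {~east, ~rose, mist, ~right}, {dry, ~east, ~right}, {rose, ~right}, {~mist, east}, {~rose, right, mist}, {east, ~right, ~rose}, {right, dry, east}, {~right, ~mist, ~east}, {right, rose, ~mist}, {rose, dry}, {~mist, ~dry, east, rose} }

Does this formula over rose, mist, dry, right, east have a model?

Branch on rose: set rose = 1.
Branch on mist: set mist = 1.
(east) alone gives east = 1.
(~right) alone gives right = 0.
(dry) alone gives dry = 1.
All clauses are satisfied.
A satisfying assignment: rose=1; mist=1; dry=1; right=0; east=1.

Yes, satisfiable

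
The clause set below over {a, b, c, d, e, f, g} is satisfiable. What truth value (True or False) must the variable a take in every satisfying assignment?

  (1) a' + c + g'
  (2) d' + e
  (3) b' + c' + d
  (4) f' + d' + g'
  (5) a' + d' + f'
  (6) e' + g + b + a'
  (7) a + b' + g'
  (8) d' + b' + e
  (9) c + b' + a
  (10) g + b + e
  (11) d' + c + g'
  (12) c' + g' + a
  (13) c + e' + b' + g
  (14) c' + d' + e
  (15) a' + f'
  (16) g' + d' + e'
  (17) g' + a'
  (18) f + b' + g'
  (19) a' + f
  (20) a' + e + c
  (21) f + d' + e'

Suppose a = 1.
From the singleton clause (f'), f = 0.
Now (f) is unsatisfied and unit — conflict.
So every satisfying assignment has a = False.

False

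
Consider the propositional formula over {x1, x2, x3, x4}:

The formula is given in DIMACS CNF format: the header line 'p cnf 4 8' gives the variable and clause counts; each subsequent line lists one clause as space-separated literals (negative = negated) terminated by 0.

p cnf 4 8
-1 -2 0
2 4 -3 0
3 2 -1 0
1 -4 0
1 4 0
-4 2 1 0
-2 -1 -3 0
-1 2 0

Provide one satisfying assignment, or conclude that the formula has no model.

Try x1 = False.
Unit clause (¬x4) forces x4 = False.
Now (x4) is unsatisfied and unit — conflict.
Undo x1 and try x1 = True.
Unit clause (¬x2) forces x2 = False.
Now (x2) is unsatisfied and unit — conflict.
Neither x1 = True nor x1 = False works.

UNSATISFIABLE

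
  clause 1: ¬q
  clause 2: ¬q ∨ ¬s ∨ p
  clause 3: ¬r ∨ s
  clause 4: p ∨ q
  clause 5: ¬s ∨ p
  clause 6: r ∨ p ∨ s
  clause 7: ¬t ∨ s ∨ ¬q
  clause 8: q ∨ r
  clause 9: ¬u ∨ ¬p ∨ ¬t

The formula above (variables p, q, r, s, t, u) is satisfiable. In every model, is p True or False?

Suppose p = False.
The clause (¬q) is unit, so q = False.
Now (q) is unsatisfied and unit — conflict.
So every satisfying assignment has p = True.

True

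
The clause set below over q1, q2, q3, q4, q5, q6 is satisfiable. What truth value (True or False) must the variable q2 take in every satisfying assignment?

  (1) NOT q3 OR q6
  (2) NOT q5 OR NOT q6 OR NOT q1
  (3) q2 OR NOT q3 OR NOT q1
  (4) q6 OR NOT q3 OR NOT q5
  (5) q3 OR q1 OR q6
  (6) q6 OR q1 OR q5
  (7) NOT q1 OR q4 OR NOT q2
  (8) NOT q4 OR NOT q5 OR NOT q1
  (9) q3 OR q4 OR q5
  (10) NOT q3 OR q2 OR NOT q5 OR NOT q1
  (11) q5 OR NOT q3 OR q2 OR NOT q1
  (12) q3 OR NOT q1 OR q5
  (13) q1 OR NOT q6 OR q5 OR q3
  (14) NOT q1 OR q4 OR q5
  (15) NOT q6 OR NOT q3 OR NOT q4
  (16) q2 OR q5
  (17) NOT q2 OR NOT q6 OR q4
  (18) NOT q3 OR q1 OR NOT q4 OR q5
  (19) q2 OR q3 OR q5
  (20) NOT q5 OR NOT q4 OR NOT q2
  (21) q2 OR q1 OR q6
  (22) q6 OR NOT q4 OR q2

False

Suppose q2 = true.
Branch on q3: set q3 = false.
Branch on q1: set q1 = true.
From the singleton clause (q4), q4 = true.
From the singleton clause (NOT q5), q5 = false.
Now (q5) is unsatisfied and unit — conflict.
That branch fails; take q1 = false instead.
From the singleton clause (q6), q6 = true.
From the singleton clause (q5), q5 = true.
From the singleton clause (q4), q4 = true.
Now (NOT q4) is unsatisfied and unit — conflict.
Either choice for q1 ends in contradiction.
That branch fails; take q3 = true instead.
From the singleton clause (q6), q6 = true.
From the singleton clause (NOT q4), q4 = false.
Now (q4) is unsatisfied and unit — conflict.
Either choice for q3 ends in contradiction.
So every satisfying assignment has q2 = False.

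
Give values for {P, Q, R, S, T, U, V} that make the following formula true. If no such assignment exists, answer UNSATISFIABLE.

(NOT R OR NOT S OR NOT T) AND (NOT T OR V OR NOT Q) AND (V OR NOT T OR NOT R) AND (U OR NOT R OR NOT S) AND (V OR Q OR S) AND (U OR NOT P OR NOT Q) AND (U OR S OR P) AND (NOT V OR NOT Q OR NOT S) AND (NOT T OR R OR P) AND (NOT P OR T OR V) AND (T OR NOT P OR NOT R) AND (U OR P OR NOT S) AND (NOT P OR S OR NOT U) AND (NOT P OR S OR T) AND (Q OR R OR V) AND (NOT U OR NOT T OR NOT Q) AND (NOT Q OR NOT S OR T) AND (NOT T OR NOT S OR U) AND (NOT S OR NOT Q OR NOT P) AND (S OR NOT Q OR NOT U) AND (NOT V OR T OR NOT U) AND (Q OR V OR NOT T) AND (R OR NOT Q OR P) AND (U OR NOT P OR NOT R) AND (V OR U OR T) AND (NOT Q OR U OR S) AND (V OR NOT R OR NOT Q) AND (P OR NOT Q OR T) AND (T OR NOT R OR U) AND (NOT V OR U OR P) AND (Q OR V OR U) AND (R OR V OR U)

Branch on R: set R = false.
Branch on T: set T = false.
Branch on P: set P = true.
From the singleton clause (V), V = true.
From the singleton clause (S), S = true.
From the singleton clause (NOT Q), Q = false.
From the singleton clause (NOT U), U = false.
This assignment satisfies each clause.

P ↦ true; Q ↦ false; R ↦ false; S ↦ true; T ↦ false; U ↦ false; V ↦ true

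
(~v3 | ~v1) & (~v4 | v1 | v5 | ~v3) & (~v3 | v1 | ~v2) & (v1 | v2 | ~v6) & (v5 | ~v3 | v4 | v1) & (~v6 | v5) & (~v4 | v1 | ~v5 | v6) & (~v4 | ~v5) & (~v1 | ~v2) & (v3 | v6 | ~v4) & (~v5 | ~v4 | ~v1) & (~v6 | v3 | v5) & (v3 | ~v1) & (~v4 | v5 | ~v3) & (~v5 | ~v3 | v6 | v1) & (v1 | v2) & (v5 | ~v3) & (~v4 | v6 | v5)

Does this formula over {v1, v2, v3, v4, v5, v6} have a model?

Satisfiable

Branch on v3: set v3 = 0.
(~v1) alone gives v1 = 0.
(v2) alone gives v2 = 1.
Branch on v6: set v6 = 0.
(~v4) alone gives v4 = 0.
Every clause is now satisfied; v5 is unconstrained.
A satisfying assignment: v1: 0, v2: 1, v3: 0, v4: 0, v5: 1, v6: 0.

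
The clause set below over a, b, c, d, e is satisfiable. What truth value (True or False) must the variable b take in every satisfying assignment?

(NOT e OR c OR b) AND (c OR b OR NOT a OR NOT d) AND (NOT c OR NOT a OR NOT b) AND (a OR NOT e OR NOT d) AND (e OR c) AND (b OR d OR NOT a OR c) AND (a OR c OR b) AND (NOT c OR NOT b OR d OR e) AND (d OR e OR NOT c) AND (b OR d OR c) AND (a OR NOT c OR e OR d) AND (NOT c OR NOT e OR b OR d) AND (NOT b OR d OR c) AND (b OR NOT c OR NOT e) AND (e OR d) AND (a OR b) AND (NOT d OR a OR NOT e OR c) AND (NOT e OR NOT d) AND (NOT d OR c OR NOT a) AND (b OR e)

Suppose b = false.
From the singleton clause (a), a = true.
From the singleton clause (e), e = true.
From the singleton clause (c), c = true.
That conflicts with the unit clause (NOT c).
So every satisfying assignment has b = True.

True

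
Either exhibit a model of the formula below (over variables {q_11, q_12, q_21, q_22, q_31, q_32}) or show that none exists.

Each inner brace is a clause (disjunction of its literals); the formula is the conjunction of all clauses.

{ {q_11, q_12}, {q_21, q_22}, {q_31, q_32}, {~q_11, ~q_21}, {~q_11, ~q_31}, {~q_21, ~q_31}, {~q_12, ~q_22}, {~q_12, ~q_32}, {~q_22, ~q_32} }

Try q_11 = 1.
From the singleton clause (~q_21), q_21 = 0.
From the singleton clause (q_22), q_22 = 1.
From the singleton clause (~q_31), q_31 = 0.
From the singleton clause (q_32), q_32 = 1.
Now (~q_32) is unsatisfied and unit — conflict.
That branch fails; take q_11 = 0 instead.
From the singleton clause (q_12), q_12 = 1.
From the singleton clause (~q_22), q_22 = 0.
From the singleton clause (q_21), q_21 = 1.
From the singleton clause (~q_31), q_31 = 0.
From the singleton clause (q_32), q_32 = 1.
Now (~q_32) is unsatisfied and unit — conflict.
Either choice for q_11 ends in contradiction.

UNSATISFIABLE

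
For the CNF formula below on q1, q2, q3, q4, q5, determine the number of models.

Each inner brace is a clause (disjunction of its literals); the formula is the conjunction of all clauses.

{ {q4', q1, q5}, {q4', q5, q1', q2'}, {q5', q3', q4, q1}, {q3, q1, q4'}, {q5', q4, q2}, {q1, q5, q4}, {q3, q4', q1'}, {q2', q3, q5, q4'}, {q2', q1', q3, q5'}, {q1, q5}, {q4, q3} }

8

There are 2^5 = 32 truth assignments over (q1, q2, q3, q4, q5).
Split on q5. With q5 = 1, the clauses containing q5 are satisfied and q5' drops from the rest; 5 of the 2^4 = 16 assignments to the other variables satisfy what remains.
With q5 = 0, by the same count on the reduced clause set, 3 assignments work.
(One model: q1=F, q2=F, q3=T, q4=T, q5=T.)
Total: 5 + 3 = 8.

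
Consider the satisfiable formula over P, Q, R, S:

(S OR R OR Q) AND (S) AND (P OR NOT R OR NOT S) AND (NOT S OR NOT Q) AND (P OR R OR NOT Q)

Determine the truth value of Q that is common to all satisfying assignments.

Suppose Q = true.
The clause (S) is unit, so S = true.
But (NOT S) is also a unit clause — contradiction.
So every satisfying assignment has Q = False.

False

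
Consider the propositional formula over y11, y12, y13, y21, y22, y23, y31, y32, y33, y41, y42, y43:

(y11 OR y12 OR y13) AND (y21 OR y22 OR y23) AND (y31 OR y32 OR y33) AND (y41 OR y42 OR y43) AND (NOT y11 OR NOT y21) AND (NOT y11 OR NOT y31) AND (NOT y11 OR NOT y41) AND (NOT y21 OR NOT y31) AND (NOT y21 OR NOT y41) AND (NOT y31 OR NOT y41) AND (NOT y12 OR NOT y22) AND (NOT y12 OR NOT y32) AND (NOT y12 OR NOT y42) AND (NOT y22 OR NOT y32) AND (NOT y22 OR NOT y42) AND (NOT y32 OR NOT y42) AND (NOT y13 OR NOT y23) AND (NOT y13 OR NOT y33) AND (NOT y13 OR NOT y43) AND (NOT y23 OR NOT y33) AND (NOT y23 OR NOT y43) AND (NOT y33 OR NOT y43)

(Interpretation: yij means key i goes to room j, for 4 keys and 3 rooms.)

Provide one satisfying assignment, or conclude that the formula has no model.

Try y11 = false.
Try y12 = true.
(NOT y22) alone gives y22 = false.
(NOT y32) alone gives y32 = false.
(NOT y42) alone gives y42 = false.
Try y21 = true.
(NOT y31) alone gives y31 = false.
(y33) alone gives y33 = true.
(NOT y41) alone gives y41 = false.
(y43) alone gives y43 = true.
But (NOT y43) is also a unit clause — contradiction.
That branch fails; take y21 = false instead.
(y23) alone gives y23 = true.
(NOT y13) alone gives y13 = false.
(NOT y33) alone gives y33 = false.
(y31) alone gives y31 = true.
(NOT y41) alone gives y41 = false.
(y43) alone gives y43 = true.
But (NOT y43) is also a unit clause — contradiction.
Neither y21 = true nor y21 = false works.
That branch fails; take y12 = false instead.
(y13) alone gives y13 = true.
(NOT y23) alone gives y23 = false.
(NOT y33) alone gives y33 = false.
(NOT y43) alone gives y43 = false.
Try y21 = true.
(NOT y31) alone gives y31 = false.
(y32) alone gives y32 = true.
(NOT y41) alone gives y41 = false.
(y42) alone gives y42 = true.
But (NOT y42) is also a unit clause — contradiction.
That branch fails; take y21 = false instead.
(y22) alone gives y22 = true.
(NOT y32) alone gives y32 = false.
(y31) alone gives y31 = true.
(NOT y41) alone gives y41 = false.
(y42) alone gives y42 = true.
But (NOT y42) is also a unit clause — contradiction.
Neither y21 = true nor y21 = false works.
Neither y12 = true nor y12 = false works.
That branch fails; take y11 = true instead.
(NOT y21) alone gives y21 = false.
(NOT y31) alone gives y31 = false.
(NOT y41) alone gives y41 = false.
Try y22 = true.
(NOT y12) alone gives y12 = false.
(NOT y32) alone gives y32 = false.
(y33) alone gives y33 = true.
(NOT y42) alone gives y42 = false.
(y43) alone gives y43 = true.
But (NOT y43) is also a unit clause — contradiction.
That branch fails; take y22 = false instead.
(y23) alone gives y23 = true.
(NOT y13) alone gives y13 = false.
(NOT y33) alone gives y33 = false.
(y32) alone gives y32 = true.
(NOT y12) alone gives y12 = false.
(NOT y42) alone gives y42 = false.
(y43) alone gives y43 = true.
But (NOT y43) is also a unit clause — contradiction.
Neither y22 = true nor y22 = false works.
Neither y11 = true nor y11 = false works.

UNSATISFIABLE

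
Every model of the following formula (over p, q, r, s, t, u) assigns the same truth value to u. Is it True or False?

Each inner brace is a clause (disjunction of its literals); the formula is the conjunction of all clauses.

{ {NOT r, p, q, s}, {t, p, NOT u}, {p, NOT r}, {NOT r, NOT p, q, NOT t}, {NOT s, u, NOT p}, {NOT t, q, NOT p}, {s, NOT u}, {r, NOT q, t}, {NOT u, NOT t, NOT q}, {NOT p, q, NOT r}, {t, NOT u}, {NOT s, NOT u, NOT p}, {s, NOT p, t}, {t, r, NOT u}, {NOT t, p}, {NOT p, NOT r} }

False

Suppose u = true.
The clause (s) is unit, so s = true.
The clause (t) is unit, so t = true.
The clause (NOT q) is unit, so q = false.
The clause (NOT p) is unit, so p = false.
Now (p) is unsatisfied and unit — conflict.
So every satisfying assignment has u = False.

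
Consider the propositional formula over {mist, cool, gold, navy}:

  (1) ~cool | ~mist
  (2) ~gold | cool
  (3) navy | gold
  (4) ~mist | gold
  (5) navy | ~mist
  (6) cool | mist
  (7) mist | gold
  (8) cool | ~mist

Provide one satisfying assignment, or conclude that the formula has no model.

mist ↦ 0; cool ↦ 1; gold ↦ 1; navy ↦ 0

Try cool = 1.
From the singleton clause (~mist), mist = 0.
From the singleton clause (gold), gold = 1.
No clause remains; navy is free.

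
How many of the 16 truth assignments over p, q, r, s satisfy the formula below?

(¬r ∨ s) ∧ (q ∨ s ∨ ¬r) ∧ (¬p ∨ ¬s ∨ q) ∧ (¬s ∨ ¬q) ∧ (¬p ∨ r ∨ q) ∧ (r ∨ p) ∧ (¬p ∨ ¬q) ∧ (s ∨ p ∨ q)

There are 2^4 = 16 truth assignments over (p, q, r, s).
Check each against the 8 clauses (columns in the order p, q, r, s):
  F F F F  ✗ fails (r ∨ p)
  F F F T  ✗ fails (r ∨ p)
  F F T F  ✗ fails (¬r ∨ s)
  F F T T  ✓ satisfies all
  F T F F  ✗ fails (r ∨ p)
  F T F T  ✗ fails (¬s ∨ ¬q)
  F T T F  ✗ fails (¬r ∨ s)
  F T T T  ✗ fails (¬s ∨ ¬q)
  T F F F  ✗ fails (¬p ∨ r ∨ q)
  T F F T  ✗ fails (¬p ∨ ¬s ∨ q)
  T F T F  ✗ fails (¬r ∨ s)
  T F T T  ✗ fails (¬p ∨ ¬s ∨ q)
  T T F F  ✗ fails (¬p ∨ ¬q)
  T T F T  ✗ fails (¬s ∨ ¬q)
  T T T F  ✗ fails (¬r ∨ s)
  T T T T  ✗ fails (¬s ∨ ¬q)
1 of the 16 rows is a model.

1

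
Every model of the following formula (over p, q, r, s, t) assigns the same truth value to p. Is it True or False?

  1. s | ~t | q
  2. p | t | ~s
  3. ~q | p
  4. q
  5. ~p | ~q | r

True

Suppose p = 0.
(~q) alone gives q = 0.
That conflicts with the unit clause (q).
So every satisfying assignment has p = True.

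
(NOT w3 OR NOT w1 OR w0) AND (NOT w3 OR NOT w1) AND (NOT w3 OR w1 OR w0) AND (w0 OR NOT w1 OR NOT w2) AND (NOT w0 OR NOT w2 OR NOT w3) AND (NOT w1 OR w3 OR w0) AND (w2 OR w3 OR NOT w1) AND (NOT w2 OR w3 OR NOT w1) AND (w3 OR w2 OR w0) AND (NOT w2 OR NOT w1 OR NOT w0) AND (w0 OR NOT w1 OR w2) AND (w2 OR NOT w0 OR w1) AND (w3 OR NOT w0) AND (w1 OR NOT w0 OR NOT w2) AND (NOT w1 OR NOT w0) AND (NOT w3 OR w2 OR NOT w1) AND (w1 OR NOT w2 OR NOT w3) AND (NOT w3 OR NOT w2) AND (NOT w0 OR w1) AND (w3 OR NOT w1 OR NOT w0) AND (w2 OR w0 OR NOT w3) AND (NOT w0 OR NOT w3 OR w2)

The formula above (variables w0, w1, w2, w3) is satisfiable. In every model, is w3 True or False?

Suppose w3 = true.
(NOT w1) alone gives w1 = false.
(w0) alone gives w0 = true.
Now (NOT w0) is unsatisfied and unit — conflict.
So every satisfying assignment has w3 = False.

False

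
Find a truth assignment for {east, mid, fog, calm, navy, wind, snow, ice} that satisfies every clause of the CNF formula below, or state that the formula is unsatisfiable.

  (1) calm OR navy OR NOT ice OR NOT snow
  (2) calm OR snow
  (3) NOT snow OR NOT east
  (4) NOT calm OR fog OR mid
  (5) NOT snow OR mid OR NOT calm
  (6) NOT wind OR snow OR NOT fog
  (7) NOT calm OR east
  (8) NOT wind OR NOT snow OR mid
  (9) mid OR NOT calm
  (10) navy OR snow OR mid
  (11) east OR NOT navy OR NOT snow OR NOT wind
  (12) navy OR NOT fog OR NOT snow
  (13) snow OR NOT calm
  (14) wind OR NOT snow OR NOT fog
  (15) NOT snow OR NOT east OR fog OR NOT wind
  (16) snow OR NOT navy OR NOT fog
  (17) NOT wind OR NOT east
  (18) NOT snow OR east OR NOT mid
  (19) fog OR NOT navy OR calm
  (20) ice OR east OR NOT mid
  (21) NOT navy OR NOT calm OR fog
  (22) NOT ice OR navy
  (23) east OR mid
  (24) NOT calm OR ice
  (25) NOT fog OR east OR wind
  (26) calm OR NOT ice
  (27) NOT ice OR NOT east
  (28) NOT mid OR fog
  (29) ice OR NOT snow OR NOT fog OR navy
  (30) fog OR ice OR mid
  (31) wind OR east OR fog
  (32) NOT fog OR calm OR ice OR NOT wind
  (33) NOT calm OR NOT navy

Suppose calm = true.
From the singleton clause (east), east = true.
From the singleton clause (NOT snow), snow = false.
But (snow) is also a unit clause — contradiction.
Undo calm and try calm = false.
From the singleton clause (snow), snow = true.
From the singleton clause (NOT east), east = false.
From the singleton clause (NOT mid), mid = false.
But (mid) is also a unit clause — contradiction.
Either choice for calm ends in contradiction.

UNSATISFIABLE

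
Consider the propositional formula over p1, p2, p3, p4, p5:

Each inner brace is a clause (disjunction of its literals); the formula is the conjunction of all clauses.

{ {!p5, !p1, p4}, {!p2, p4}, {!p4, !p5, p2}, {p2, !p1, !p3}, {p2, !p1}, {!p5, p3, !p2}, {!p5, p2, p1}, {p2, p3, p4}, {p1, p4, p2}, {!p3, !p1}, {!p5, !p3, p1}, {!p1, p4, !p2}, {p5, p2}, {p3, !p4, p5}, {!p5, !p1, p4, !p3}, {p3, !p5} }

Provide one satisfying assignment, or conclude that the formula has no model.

p1=false; p2=true; p3=true; p4=true; p5=false

Branch on p2: set p2 = true.
The clause (p4) is unit, so p4 = true.
Branch on p5: set p5 = false.
The clause (p3) is unit, so p3 = true.
The clause (!p1) is unit, so p1 = false.
This assignment satisfies each clause.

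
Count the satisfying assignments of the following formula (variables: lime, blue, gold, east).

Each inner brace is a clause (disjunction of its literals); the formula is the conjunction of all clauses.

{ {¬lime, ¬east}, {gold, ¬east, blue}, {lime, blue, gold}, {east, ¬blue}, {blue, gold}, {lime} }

There are 2^4 = 16 truth assignments over (lime, blue, gold, east).
Check each against the 6 clauses (columns in the order lime, blue, gold, east):
  F F F F  ✗ fails (lime ∨ blue ∨ gold)
  F F F T  ✗ fails (gold ∨ ¬east ∨ blue)
  F F T F  ✗ fails (lime)
  F F T T  ✗ fails (lime)
  F T F F  ✗ fails (east ∨ ¬blue)
  F T F T  ✗ fails (lime)
  F T T F  ✗ fails (east ∨ ¬blue)
  F T T T  ✗ fails (lime)
  T F F F  ✗ fails (blue ∨ gold)
  T F F T  ✗ fails (¬lime ∨ ¬east)
  T F T F  ✓ satisfies all
  T F T T  ✗ fails (¬lime ∨ ¬east)
  T T F F  ✗ fails (east ∨ ¬blue)
  T T F T  ✗ fails (¬lime ∨ ¬east)
  T T T F  ✗ fails (east ∨ ¬blue)
  T T T T  ✗ fails (¬lime ∨ ¬east)
1 of the 16 rows is a model.

1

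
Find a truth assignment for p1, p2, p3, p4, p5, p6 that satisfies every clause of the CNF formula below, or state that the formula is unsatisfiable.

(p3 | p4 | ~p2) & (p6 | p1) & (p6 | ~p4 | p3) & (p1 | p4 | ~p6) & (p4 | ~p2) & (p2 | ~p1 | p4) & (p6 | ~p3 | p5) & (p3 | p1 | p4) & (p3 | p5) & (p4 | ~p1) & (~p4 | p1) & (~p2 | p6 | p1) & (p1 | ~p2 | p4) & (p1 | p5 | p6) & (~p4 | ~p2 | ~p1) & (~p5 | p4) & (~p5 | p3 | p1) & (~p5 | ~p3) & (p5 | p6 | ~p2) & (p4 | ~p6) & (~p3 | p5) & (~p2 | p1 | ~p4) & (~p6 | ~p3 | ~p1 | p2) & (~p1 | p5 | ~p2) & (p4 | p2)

Suppose p6 = 1.
From the singleton clause (p4), p4 = 1.
From the singleton clause (p1), p1 = 1.
From the singleton clause (~p2), p2 = 0.
From the singleton clause (~p3), p3 = 0.
From the singleton clause (p5), p5 = 1.
Every clause now holds.

p1: 1; p2: 0; p3: 0; p4: 1; p5: 1; p6: 1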